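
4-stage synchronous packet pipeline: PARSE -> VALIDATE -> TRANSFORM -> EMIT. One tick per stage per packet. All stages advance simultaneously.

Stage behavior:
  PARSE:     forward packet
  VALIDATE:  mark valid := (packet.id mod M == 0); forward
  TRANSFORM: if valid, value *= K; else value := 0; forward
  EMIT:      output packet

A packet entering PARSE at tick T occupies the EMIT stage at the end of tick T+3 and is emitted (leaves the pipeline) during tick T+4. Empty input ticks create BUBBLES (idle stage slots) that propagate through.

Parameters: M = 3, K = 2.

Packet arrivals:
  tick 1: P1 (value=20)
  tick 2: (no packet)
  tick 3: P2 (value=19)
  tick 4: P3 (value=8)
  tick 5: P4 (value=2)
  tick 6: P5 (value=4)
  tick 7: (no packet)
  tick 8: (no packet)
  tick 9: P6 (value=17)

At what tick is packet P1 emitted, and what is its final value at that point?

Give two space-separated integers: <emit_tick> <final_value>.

Answer: 5 0

Derivation:
Tick 1: [PARSE:P1(v=20,ok=F), VALIDATE:-, TRANSFORM:-, EMIT:-] out:-; in:P1
Tick 2: [PARSE:-, VALIDATE:P1(v=20,ok=F), TRANSFORM:-, EMIT:-] out:-; in:-
Tick 3: [PARSE:P2(v=19,ok=F), VALIDATE:-, TRANSFORM:P1(v=0,ok=F), EMIT:-] out:-; in:P2
Tick 4: [PARSE:P3(v=8,ok=F), VALIDATE:P2(v=19,ok=F), TRANSFORM:-, EMIT:P1(v=0,ok=F)] out:-; in:P3
Tick 5: [PARSE:P4(v=2,ok=F), VALIDATE:P3(v=8,ok=T), TRANSFORM:P2(v=0,ok=F), EMIT:-] out:P1(v=0); in:P4
Tick 6: [PARSE:P5(v=4,ok=F), VALIDATE:P4(v=2,ok=F), TRANSFORM:P3(v=16,ok=T), EMIT:P2(v=0,ok=F)] out:-; in:P5
Tick 7: [PARSE:-, VALIDATE:P5(v=4,ok=F), TRANSFORM:P4(v=0,ok=F), EMIT:P3(v=16,ok=T)] out:P2(v=0); in:-
Tick 8: [PARSE:-, VALIDATE:-, TRANSFORM:P5(v=0,ok=F), EMIT:P4(v=0,ok=F)] out:P3(v=16); in:-
Tick 9: [PARSE:P6(v=17,ok=F), VALIDATE:-, TRANSFORM:-, EMIT:P5(v=0,ok=F)] out:P4(v=0); in:P6
Tick 10: [PARSE:-, VALIDATE:P6(v=17,ok=T), TRANSFORM:-, EMIT:-] out:P5(v=0); in:-
Tick 11: [PARSE:-, VALIDATE:-, TRANSFORM:P6(v=34,ok=T), EMIT:-] out:-; in:-
Tick 12: [PARSE:-, VALIDATE:-, TRANSFORM:-, EMIT:P6(v=34,ok=T)] out:-; in:-
Tick 13: [PARSE:-, VALIDATE:-, TRANSFORM:-, EMIT:-] out:P6(v=34); in:-
P1: arrives tick 1, valid=False (id=1, id%3=1), emit tick 5, final value 0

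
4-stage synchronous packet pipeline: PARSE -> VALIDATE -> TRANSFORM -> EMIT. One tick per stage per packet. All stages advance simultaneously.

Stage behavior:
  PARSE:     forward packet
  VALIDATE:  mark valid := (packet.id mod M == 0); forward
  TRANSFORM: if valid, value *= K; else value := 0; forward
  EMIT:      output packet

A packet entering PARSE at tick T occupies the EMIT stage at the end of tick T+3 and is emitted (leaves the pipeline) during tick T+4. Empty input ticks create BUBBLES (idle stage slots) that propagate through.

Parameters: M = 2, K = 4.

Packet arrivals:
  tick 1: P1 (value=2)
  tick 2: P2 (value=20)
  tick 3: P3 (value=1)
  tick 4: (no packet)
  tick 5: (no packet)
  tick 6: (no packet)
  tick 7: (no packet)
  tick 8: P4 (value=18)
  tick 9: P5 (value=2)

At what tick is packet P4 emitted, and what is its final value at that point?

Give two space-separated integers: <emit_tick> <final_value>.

Tick 1: [PARSE:P1(v=2,ok=F), VALIDATE:-, TRANSFORM:-, EMIT:-] out:-; in:P1
Tick 2: [PARSE:P2(v=20,ok=F), VALIDATE:P1(v=2,ok=F), TRANSFORM:-, EMIT:-] out:-; in:P2
Tick 3: [PARSE:P3(v=1,ok=F), VALIDATE:P2(v=20,ok=T), TRANSFORM:P1(v=0,ok=F), EMIT:-] out:-; in:P3
Tick 4: [PARSE:-, VALIDATE:P3(v=1,ok=F), TRANSFORM:P2(v=80,ok=T), EMIT:P1(v=0,ok=F)] out:-; in:-
Tick 5: [PARSE:-, VALIDATE:-, TRANSFORM:P3(v=0,ok=F), EMIT:P2(v=80,ok=T)] out:P1(v=0); in:-
Tick 6: [PARSE:-, VALIDATE:-, TRANSFORM:-, EMIT:P3(v=0,ok=F)] out:P2(v=80); in:-
Tick 7: [PARSE:-, VALIDATE:-, TRANSFORM:-, EMIT:-] out:P3(v=0); in:-
Tick 8: [PARSE:P4(v=18,ok=F), VALIDATE:-, TRANSFORM:-, EMIT:-] out:-; in:P4
Tick 9: [PARSE:P5(v=2,ok=F), VALIDATE:P4(v=18,ok=T), TRANSFORM:-, EMIT:-] out:-; in:P5
Tick 10: [PARSE:-, VALIDATE:P5(v=2,ok=F), TRANSFORM:P4(v=72,ok=T), EMIT:-] out:-; in:-
Tick 11: [PARSE:-, VALIDATE:-, TRANSFORM:P5(v=0,ok=F), EMIT:P4(v=72,ok=T)] out:-; in:-
Tick 12: [PARSE:-, VALIDATE:-, TRANSFORM:-, EMIT:P5(v=0,ok=F)] out:P4(v=72); in:-
Tick 13: [PARSE:-, VALIDATE:-, TRANSFORM:-, EMIT:-] out:P5(v=0); in:-
P4: arrives tick 8, valid=True (id=4, id%2=0), emit tick 12, final value 72

Answer: 12 72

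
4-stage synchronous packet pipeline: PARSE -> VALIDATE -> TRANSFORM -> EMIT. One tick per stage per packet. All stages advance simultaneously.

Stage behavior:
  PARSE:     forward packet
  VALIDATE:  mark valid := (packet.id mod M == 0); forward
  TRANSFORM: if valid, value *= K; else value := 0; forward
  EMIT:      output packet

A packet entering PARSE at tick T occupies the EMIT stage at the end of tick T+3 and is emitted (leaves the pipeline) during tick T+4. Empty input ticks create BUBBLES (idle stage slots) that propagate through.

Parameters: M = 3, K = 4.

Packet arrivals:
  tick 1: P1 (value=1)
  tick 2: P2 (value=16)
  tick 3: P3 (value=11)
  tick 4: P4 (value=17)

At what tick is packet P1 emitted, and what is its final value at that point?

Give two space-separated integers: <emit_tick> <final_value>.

Answer: 5 0

Derivation:
Tick 1: [PARSE:P1(v=1,ok=F), VALIDATE:-, TRANSFORM:-, EMIT:-] out:-; in:P1
Tick 2: [PARSE:P2(v=16,ok=F), VALIDATE:P1(v=1,ok=F), TRANSFORM:-, EMIT:-] out:-; in:P2
Tick 3: [PARSE:P3(v=11,ok=F), VALIDATE:P2(v=16,ok=F), TRANSFORM:P1(v=0,ok=F), EMIT:-] out:-; in:P3
Tick 4: [PARSE:P4(v=17,ok=F), VALIDATE:P3(v=11,ok=T), TRANSFORM:P2(v=0,ok=F), EMIT:P1(v=0,ok=F)] out:-; in:P4
Tick 5: [PARSE:-, VALIDATE:P4(v=17,ok=F), TRANSFORM:P3(v=44,ok=T), EMIT:P2(v=0,ok=F)] out:P1(v=0); in:-
Tick 6: [PARSE:-, VALIDATE:-, TRANSFORM:P4(v=0,ok=F), EMIT:P3(v=44,ok=T)] out:P2(v=0); in:-
Tick 7: [PARSE:-, VALIDATE:-, TRANSFORM:-, EMIT:P4(v=0,ok=F)] out:P3(v=44); in:-
Tick 8: [PARSE:-, VALIDATE:-, TRANSFORM:-, EMIT:-] out:P4(v=0); in:-
P1: arrives tick 1, valid=False (id=1, id%3=1), emit tick 5, final value 0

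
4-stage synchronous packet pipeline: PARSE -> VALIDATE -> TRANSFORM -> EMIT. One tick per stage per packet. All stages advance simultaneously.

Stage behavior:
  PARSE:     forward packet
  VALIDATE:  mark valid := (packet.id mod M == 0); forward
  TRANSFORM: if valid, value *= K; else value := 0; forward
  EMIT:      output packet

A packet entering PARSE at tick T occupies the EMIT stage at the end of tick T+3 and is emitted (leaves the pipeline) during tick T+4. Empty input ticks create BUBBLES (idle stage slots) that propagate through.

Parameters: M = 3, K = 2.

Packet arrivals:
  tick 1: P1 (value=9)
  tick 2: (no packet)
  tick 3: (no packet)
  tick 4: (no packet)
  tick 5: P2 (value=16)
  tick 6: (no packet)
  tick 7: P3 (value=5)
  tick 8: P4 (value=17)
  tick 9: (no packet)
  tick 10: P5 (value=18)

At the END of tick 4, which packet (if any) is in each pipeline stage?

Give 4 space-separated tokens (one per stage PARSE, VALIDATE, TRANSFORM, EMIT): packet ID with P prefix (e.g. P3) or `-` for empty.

Tick 1: [PARSE:P1(v=9,ok=F), VALIDATE:-, TRANSFORM:-, EMIT:-] out:-; in:P1
Tick 2: [PARSE:-, VALIDATE:P1(v=9,ok=F), TRANSFORM:-, EMIT:-] out:-; in:-
Tick 3: [PARSE:-, VALIDATE:-, TRANSFORM:P1(v=0,ok=F), EMIT:-] out:-; in:-
Tick 4: [PARSE:-, VALIDATE:-, TRANSFORM:-, EMIT:P1(v=0,ok=F)] out:-; in:-
At end of tick 4: ['-', '-', '-', 'P1']

Answer: - - - P1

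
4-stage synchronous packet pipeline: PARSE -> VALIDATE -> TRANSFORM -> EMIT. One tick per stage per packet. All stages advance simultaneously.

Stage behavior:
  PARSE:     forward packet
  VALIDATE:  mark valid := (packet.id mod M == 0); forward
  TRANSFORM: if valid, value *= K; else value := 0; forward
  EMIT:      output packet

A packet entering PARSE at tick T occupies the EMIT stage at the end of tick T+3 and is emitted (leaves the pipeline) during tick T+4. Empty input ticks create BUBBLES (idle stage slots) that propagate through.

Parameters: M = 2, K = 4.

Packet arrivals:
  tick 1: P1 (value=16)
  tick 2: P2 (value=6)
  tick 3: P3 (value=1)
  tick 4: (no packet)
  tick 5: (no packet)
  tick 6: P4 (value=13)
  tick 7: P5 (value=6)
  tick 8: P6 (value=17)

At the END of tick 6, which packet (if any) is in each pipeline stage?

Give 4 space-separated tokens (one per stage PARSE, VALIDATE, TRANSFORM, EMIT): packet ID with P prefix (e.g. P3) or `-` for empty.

Tick 1: [PARSE:P1(v=16,ok=F), VALIDATE:-, TRANSFORM:-, EMIT:-] out:-; in:P1
Tick 2: [PARSE:P2(v=6,ok=F), VALIDATE:P1(v=16,ok=F), TRANSFORM:-, EMIT:-] out:-; in:P2
Tick 3: [PARSE:P3(v=1,ok=F), VALIDATE:P2(v=6,ok=T), TRANSFORM:P1(v=0,ok=F), EMIT:-] out:-; in:P3
Tick 4: [PARSE:-, VALIDATE:P3(v=1,ok=F), TRANSFORM:P2(v=24,ok=T), EMIT:P1(v=0,ok=F)] out:-; in:-
Tick 5: [PARSE:-, VALIDATE:-, TRANSFORM:P3(v=0,ok=F), EMIT:P2(v=24,ok=T)] out:P1(v=0); in:-
Tick 6: [PARSE:P4(v=13,ok=F), VALIDATE:-, TRANSFORM:-, EMIT:P3(v=0,ok=F)] out:P2(v=24); in:P4
At end of tick 6: ['P4', '-', '-', 'P3']

Answer: P4 - - P3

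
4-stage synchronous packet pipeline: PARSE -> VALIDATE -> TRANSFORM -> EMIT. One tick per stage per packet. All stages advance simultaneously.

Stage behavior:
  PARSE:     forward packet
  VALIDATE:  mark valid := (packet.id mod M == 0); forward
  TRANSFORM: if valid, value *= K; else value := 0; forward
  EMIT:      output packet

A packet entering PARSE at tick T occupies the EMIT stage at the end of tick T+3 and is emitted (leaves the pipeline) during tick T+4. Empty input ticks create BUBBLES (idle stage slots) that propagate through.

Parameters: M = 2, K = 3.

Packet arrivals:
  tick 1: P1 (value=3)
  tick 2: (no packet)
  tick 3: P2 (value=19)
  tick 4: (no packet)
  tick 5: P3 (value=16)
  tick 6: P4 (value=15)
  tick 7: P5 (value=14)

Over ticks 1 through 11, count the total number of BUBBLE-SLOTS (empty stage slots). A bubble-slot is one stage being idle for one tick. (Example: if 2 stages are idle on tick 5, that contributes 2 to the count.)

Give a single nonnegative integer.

Answer: 24

Derivation:
Tick 1: [PARSE:P1(v=3,ok=F), VALIDATE:-, TRANSFORM:-, EMIT:-] out:-; bubbles=3
Tick 2: [PARSE:-, VALIDATE:P1(v=3,ok=F), TRANSFORM:-, EMIT:-] out:-; bubbles=3
Tick 3: [PARSE:P2(v=19,ok=F), VALIDATE:-, TRANSFORM:P1(v=0,ok=F), EMIT:-] out:-; bubbles=2
Tick 4: [PARSE:-, VALIDATE:P2(v=19,ok=T), TRANSFORM:-, EMIT:P1(v=0,ok=F)] out:-; bubbles=2
Tick 5: [PARSE:P3(v=16,ok=F), VALIDATE:-, TRANSFORM:P2(v=57,ok=T), EMIT:-] out:P1(v=0); bubbles=2
Tick 6: [PARSE:P4(v=15,ok=F), VALIDATE:P3(v=16,ok=F), TRANSFORM:-, EMIT:P2(v=57,ok=T)] out:-; bubbles=1
Tick 7: [PARSE:P5(v=14,ok=F), VALIDATE:P4(v=15,ok=T), TRANSFORM:P3(v=0,ok=F), EMIT:-] out:P2(v=57); bubbles=1
Tick 8: [PARSE:-, VALIDATE:P5(v=14,ok=F), TRANSFORM:P4(v=45,ok=T), EMIT:P3(v=0,ok=F)] out:-; bubbles=1
Tick 9: [PARSE:-, VALIDATE:-, TRANSFORM:P5(v=0,ok=F), EMIT:P4(v=45,ok=T)] out:P3(v=0); bubbles=2
Tick 10: [PARSE:-, VALIDATE:-, TRANSFORM:-, EMIT:P5(v=0,ok=F)] out:P4(v=45); bubbles=3
Tick 11: [PARSE:-, VALIDATE:-, TRANSFORM:-, EMIT:-] out:P5(v=0); bubbles=4
Total bubble-slots: 24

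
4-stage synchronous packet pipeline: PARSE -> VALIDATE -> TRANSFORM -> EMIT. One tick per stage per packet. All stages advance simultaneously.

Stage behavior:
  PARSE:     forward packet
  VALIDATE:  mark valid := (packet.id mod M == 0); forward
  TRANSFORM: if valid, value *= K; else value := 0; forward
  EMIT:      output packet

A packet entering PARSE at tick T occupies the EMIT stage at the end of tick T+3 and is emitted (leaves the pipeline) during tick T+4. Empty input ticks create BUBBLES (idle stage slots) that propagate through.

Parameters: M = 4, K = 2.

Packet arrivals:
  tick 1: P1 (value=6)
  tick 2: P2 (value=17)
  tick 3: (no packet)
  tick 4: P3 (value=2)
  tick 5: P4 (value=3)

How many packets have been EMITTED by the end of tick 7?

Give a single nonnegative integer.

Answer: 2

Derivation:
Tick 1: [PARSE:P1(v=6,ok=F), VALIDATE:-, TRANSFORM:-, EMIT:-] out:-; in:P1
Tick 2: [PARSE:P2(v=17,ok=F), VALIDATE:P1(v=6,ok=F), TRANSFORM:-, EMIT:-] out:-; in:P2
Tick 3: [PARSE:-, VALIDATE:P2(v=17,ok=F), TRANSFORM:P1(v=0,ok=F), EMIT:-] out:-; in:-
Tick 4: [PARSE:P3(v=2,ok=F), VALIDATE:-, TRANSFORM:P2(v=0,ok=F), EMIT:P1(v=0,ok=F)] out:-; in:P3
Tick 5: [PARSE:P4(v=3,ok=F), VALIDATE:P3(v=2,ok=F), TRANSFORM:-, EMIT:P2(v=0,ok=F)] out:P1(v=0); in:P4
Tick 6: [PARSE:-, VALIDATE:P4(v=3,ok=T), TRANSFORM:P3(v=0,ok=F), EMIT:-] out:P2(v=0); in:-
Tick 7: [PARSE:-, VALIDATE:-, TRANSFORM:P4(v=6,ok=T), EMIT:P3(v=0,ok=F)] out:-; in:-
Emitted by tick 7: ['P1', 'P2']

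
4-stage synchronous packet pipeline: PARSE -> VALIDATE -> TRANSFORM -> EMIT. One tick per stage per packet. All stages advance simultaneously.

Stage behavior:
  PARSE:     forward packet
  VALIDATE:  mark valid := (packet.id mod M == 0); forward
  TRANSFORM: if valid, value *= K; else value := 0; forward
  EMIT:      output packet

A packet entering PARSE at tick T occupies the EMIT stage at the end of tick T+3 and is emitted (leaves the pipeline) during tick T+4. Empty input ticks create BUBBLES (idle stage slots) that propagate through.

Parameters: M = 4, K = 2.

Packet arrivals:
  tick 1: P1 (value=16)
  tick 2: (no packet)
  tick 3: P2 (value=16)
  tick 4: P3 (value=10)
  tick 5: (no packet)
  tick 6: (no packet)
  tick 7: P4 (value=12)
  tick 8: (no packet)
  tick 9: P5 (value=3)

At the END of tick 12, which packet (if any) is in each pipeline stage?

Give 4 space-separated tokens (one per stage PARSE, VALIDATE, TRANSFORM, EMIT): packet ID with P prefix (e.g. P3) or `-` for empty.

Tick 1: [PARSE:P1(v=16,ok=F), VALIDATE:-, TRANSFORM:-, EMIT:-] out:-; in:P1
Tick 2: [PARSE:-, VALIDATE:P1(v=16,ok=F), TRANSFORM:-, EMIT:-] out:-; in:-
Tick 3: [PARSE:P2(v=16,ok=F), VALIDATE:-, TRANSFORM:P1(v=0,ok=F), EMIT:-] out:-; in:P2
Tick 4: [PARSE:P3(v=10,ok=F), VALIDATE:P2(v=16,ok=F), TRANSFORM:-, EMIT:P1(v=0,ok=F)] out:-; in:P3
Tick 5: [PARSE:-, VALIDATE:P3(v=10,ok=F), TRANSFORM:P2(v=0,ok=F), EMIT:-] out:P1(v=0); in:-
Tick 6: [PARSE:-, VALIDATE:-, TRANSFORM:P3(v=0,ok=F), EMIT:P2(v=0,ok=F)] out:-; in:-
Tick 7: [PARSE:P4(v=12,ok=F), VALIDATE:-, TRANSFORM:-, EMIT:P3(v=0,ok=F)] out:P2(v=0); in:P4
Tick 8: [PARSE:-, VALIDATE:P4(v=12,ok=T), TRANSFORM:-, EMIT:-] out:P3(v=0); in:-
Tick 9: [PARSE:P5(v=3,ok=F), VALIDATE:-, TRANSFORM:P4(v=24,ok=T), EMIT:-] out:-; in:P5
Tick 10: [PARSE:-, VALIDATE:P5(v=3,ok=F), TRANSFORM:-, EMIT:P4(v=24,ok=T)] out:-; in:-
Tick 11: [PARSE:-, VALIDATE:-, TRANSFORM:P5(v=0,ok=F), EMIT:-] out:P4(v=24); in:-
Tick 12: [PARSE:-, VALIDATE:-, TRANSFORM:-, EMIT:P5(v=0,ok=F)] out:-; in:-
At end of tick 12: ['-', '-', '-', 'P5']

Answer: - - - P5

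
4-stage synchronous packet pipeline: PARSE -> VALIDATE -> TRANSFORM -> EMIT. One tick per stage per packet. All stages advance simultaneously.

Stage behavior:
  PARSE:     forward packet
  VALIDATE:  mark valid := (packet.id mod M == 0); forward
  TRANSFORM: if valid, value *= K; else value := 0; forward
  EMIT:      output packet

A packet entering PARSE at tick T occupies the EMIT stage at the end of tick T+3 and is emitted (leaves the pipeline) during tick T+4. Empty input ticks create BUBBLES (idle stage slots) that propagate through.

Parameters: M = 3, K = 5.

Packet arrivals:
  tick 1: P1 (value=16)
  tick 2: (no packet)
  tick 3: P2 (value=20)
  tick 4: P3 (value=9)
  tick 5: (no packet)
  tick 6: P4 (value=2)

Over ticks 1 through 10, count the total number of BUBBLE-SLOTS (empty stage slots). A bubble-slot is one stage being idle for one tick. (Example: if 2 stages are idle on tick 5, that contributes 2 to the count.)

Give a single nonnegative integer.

Answer: 24

Derivation:
Tick 1: [PARSE:P1(v=16,ok=F), VALIDATE:-, TRANSFORM:-, EMIT:-] out:-; bubbles=3
Tick 2: [PARSE:-, VALIDATE:P1(v=16,ok=F), TRANSFORM:-, EMIT:-] out:-; bubbles=3
Tick 3: [PARSE:P2(v=20,ok=F), VALIDATE:-, TRANSFORM:P1(v=0,ok=F), EMIT:-] out:-; bubbles=2
Tick 4: [PARSE:P3(v=9,ok=F), VALIDATE:P2(v=20,ok=F), TRANSFORM:-, EMIT:P1(v=0,ok=F)] out:-; bubbles=1
Tick 5: [PARSE:-, VALIDATE:P3(v=9,ok=T), TRANSFORM:P2(v=0,ok=F), EMIT:-] out:P1(v=0); bubbles=2
Tick 6: [PARSE:P4(v=2,ok=F), VALIDATE:-, TRANSFORM:P3(v=45,ok=T), EMIT:P2(v=0,ok=F)] out:-; bubbles=1
Tick 7: [PARSE:-, VALIDATE:P4(v=2,ok=F), TRANSFORM:-, EMIT:P3(v=45,ok=T)] out:P2(v=0); bubbles=2
Tick 8: [PARSE:-, VALIDATE:-, TRANSFORM:P4(v=0,ok=F), EMIT:-] out:P3(v=45); bubbles=3
Tick 9: [PARSE:-, VALIDATE:-, TRANSFORM:-, EMIT:P4(v=0,ok=F)] out:-; bubbles=3
Tick 10: [PARSE:-, VALIDATE:-, TRANSFORM:-, EMIT:-] out:P4(v=0); bubbles=4
Total bubble-slots: 24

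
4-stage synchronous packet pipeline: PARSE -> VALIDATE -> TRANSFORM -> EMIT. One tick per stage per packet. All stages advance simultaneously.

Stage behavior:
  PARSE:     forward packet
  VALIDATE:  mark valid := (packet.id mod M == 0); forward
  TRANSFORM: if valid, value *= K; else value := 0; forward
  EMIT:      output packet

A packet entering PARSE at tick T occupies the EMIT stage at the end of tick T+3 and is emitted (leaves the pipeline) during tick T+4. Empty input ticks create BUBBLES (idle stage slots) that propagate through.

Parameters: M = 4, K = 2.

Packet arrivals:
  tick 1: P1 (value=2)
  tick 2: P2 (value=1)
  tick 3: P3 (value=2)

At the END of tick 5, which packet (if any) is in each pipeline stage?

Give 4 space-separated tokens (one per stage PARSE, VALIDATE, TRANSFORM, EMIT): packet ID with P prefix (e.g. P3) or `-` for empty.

Tick 1: [PARSE:P1(v=2,ok=F), VALIDATE:-, TRANSFORM:-, EMIT:-] out:-; in:P1
Tick 2: [PARSE:P2(v=1,ok=F), VALIDATE:P1(v=2,ok=F), TRANSFORM:-, EMIT:-] out:-; in:P2
Tick 3: [PARSE:P3(v=2,ok=F), VALIDATE:P2(v=1,ok=F), TRANSFORM:P1(v=0,ok=F), EMIT:-] out:-; in:P3
Tick 4: [PARSE:-, VALIDATE:P3(v=2,ok=F), TRANSFORM:P2(v=0,ok=F), EMIT:P1(v=0,ok=F)] out:-; in:-
Tick 5: [PARSE:-, VALIDATE:-, TRANSFORM:P3(v=0,ok=F), EMIT:P2(v=0,ok=F)] out:P1(v=0); in:-
At end of tick 5: ['-', '-', 'P3', 'P2']

Answer: - - P3 P2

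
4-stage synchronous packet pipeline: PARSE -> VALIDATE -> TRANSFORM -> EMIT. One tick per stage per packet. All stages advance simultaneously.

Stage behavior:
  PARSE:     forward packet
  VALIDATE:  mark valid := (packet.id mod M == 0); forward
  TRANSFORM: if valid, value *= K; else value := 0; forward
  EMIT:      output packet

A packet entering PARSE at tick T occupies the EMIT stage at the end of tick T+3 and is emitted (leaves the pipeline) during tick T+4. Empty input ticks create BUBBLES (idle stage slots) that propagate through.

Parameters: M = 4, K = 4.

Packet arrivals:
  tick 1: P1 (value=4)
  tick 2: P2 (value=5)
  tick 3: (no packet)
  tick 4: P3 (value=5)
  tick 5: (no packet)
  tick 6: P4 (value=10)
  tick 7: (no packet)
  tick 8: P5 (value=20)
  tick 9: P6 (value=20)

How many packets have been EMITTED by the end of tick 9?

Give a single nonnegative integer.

Tick 1: [PARSE:P1(v=4,ok=F), VALIDATE:-, TRANSFORM:-, EMIT:-] out:-; in:P1
Tick 2: [PARSE:P2(v=5,ok=F), VALIDATE:P1(v=4,ok=F), TRANSFORM:-, EMIT:-] out:-; in:P2
Tick 3: [PARSE:-, VALIDATE:P2(v=5,ok=F), TRANSFORM:P1(v=0,ok=F), EMIT:-] out:-; in:-
Tick 4: [PARSE:P3(v=5,ok=F), VALIDATE:-, TRANSFORM:P2(v=0,ok=F), EMIT:P1(v=0,ok=F)] out:-; in:P3
Tick 5: [PARSE:-, VALIDATE:P3(v=5,ok=F), TRANSFORM:-, EMIT:P2(v=0,ok=F)] out:P1(v=0); in:-
Tick 6: [PARSE:P4(v=10,ok=F), VALIDATE:-, TRANSFORM:P3(v=0,ok=F), EMIT:-] out:P2(v=0); in:P4
Tick 7: [PARSE:-, VALIDATE:P4(v=10,ok=T), TRANSFORM:-, EMIT:P3(v=0,ok=F)] out:-; in:-
Tick 8: [PARSE:P5(v=20,ok=F), VALIDATE:-, TRANSFORM:P4(v=40,ok=T), EMIT:-] out:P3(v=0); in:P5
Tick 9: [PARSE:P6(v=20,ok=F), VALIDATE:P5(v=20,ok=F), TRANSFORM:-, EMIT:P4(v=40,ok=T)] out:-; in:P6
Emitted by tick 9: ['P1', 'P2', 'P3']

Answer: 3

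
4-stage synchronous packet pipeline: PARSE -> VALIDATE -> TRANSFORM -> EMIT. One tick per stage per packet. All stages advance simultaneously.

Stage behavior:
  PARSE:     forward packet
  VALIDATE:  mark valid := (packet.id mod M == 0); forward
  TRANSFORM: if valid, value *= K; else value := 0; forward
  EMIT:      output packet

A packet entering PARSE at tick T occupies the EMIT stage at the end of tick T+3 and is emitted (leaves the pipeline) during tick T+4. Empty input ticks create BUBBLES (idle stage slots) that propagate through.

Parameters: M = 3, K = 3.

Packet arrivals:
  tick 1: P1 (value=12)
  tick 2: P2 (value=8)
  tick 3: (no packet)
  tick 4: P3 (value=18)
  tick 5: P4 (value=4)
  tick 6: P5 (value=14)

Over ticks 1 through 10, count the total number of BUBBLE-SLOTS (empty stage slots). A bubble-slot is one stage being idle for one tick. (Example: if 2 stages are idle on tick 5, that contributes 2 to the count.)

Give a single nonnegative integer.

Tick 1: [PARSE:P1(v=12,ok=F), VALIDATE:-, TRANSFORM:-, EMIT:-] out:-; bubbles=3
Tick 2: [PARSE:P2(v=8,ok=F), VALIDATE:P1(v=12,ok=F), TRANSFORM:-, EMIT:-] out:-; bubbles=2
Tick 3: [PARSE:-, VALIDATE:P2(v=8,ok=F), TRANSFORM:P1(v=0,ok=F), EMIT:-] out:-; bubbles=2
Tick 4: [PARSE:P3(v=18,ok=F), VALIDATE:-, TRANSFORM:P2(v=0,ok=F), EMIT:P1(v=0,ok=F)] out:-; bubbles=1
Tick 5: [PARSE:P4(v=4,ok=F), VALIDATE:P3(v=18,ok=T), TRANSFORM:-, EMIT:P2(v=0,ok=F)] out:P1(v=0); bubbles=1
Tick 6: [PARSE:P5(v=14,ok=F), VALIDATE:P4(v=4,ok=F), TRANSFORM:P3(v=54,ok=T), EMIT:-] out:P2(v=0); bubbles=1
Tick 7: [PARSE:-, VALIDATE:P5(v=14,ok=F), TRANSFORM:P4(v=0,ok=F), EMIT:P3(v=54,ok=T)] out:-; bubbles=1
Tick 8: [PARSE:-, VALIDATE:-, TRANSFORM:P5(v=0,ok=F), EMIT:P4(v=0,ok=F)] out:P3(v=54); bubbles=2
Tick 9: [PARSE:-, VALIDATE:-, TRANSFORM:-, EMIT:P5(v=0,ok=F)] out:P4(v=0); bubbles=3
Tick 10: [PARSE:-, VALIDATE:-, TRANSFORM:-, EMIT:-] out:P5(v=0); bubbles=4
Total bubble-slots: 20

Answer: 20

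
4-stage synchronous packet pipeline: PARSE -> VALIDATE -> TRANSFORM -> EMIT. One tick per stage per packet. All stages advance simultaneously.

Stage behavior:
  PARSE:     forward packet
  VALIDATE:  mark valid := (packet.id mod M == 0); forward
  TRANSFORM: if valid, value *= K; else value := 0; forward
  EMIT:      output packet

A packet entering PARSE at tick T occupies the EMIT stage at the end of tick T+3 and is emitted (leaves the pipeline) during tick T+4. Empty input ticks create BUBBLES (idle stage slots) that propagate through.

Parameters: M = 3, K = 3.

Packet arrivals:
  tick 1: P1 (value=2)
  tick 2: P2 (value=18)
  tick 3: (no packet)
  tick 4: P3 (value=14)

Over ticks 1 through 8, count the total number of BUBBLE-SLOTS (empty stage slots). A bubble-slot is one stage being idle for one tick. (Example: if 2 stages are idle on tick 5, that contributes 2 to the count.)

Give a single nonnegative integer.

Tick 1: [PARSE:P1(v=2,ok=F), VALIDATE:-, TRANSFORM:-, EMIT:-] out:-; bubbles=3
Tick 2: [PARSE:P2(v=18,ok=F), VALIDATE:P1(v=2,ok=F), TRANSFORM:-, EMIT:-] out:-; bubbles=2
Tick 3: [PARSE:-, VALIDATE:P2(v=18,ok=F), TRANSFORM:P1(v=0,ok=F), EMIT:-] out:-; bubbles=2
Tick 4: [PARSE:P3(v=14,ok=F), VALIDATE:-, TRANSFORM:P2(v=0,ok=F), EMIT:P1(v=0,ok=F)] out:-; bubbles=1
Tick 5: [PARSE:-, VALIDATE:P3(v=14,ok=T), TRANSFORM:-, EMIT:P2(v=0,ok=F)] out:P1(v=0); bubbles=2
Tick 6: [PARSE:-, VALIDATE:-, TRANSFORM:P3(v=42,ok=T), EMIT:-] out:P2(v=0); bubbles=3
Tick 7: [PARSE:-, VALIDATE:-, TRANSFORM:-, EMIT:P3(v=42,ok=T)] out:-; bubbles=3
Tick 8: [PARSE:-, VALIDATE:-, TRANSFORM:-, EMIT:-] out:P3(v=42); bubbles=4
Total bubble-slots: 20

Answer: 20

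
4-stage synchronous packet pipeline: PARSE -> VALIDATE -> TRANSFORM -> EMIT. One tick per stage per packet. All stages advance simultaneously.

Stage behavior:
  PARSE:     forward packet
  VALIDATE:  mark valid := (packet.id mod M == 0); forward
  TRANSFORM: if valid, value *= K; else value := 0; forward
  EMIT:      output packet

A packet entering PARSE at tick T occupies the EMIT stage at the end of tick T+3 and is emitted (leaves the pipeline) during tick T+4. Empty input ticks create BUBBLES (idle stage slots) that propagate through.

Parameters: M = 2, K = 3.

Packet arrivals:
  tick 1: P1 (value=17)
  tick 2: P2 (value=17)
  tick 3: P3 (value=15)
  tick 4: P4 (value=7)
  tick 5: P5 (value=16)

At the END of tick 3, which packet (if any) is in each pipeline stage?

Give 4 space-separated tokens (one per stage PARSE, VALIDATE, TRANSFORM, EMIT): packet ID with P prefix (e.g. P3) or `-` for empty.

Answer: P3 P2 P1 -

Derivation:
Tick 1: [PARSE:P1(v=17,ok=F), VALIDATE:-, TRANSFORM:-, EMIT:-] out:-; in:P1
Tick 2: [PARSE:P2(v=17,ok=F), VALIDATE:P1(v=17,ok=F), TRANSFORM:-, EMIT:-] out:-; in:P2
Tick 3: [PARSE:P3(v=15,ok=F), VALIDATE:P2(v=17,ok=T), TRANSFORM:P1(v=0,ok=F), EMIT:-] out:-; in:P3
At end of tick 3: ['P3', 'P2', 'P1', '-']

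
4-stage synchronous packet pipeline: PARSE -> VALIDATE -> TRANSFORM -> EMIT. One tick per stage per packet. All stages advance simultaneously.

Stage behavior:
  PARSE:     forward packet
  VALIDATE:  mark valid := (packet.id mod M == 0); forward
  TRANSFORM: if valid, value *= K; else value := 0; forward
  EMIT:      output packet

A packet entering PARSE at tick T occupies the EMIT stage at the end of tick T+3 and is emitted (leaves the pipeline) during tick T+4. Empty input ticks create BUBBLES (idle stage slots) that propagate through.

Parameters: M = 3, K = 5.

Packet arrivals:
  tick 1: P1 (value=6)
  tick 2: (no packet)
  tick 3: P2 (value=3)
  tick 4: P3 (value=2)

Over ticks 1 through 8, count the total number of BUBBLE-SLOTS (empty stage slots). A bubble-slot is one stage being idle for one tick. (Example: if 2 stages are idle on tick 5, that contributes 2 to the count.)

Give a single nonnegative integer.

Tick 1: [PARSE:P1(v=6,ok=F), VALIDATE:-, TRANSFORM:-, EMIT:-] out:-; bubbles=3
Tick 2: [PARSE:-, VALIDATE:P1(v=6,ok=F), TRANSFORM:-, EMIT:-] out:-; bubbles=3
Tick 3: [PARSE:P2(v=3,ok=F), VALIDATE:-, TRANSFORM:P1(v=0,ok=F), EMIT:-] out:-; bubbles=2
Tick 4: [PARSE:P3(v=2,ok=F), VALIDATE:P2(v=3,ok=F), TRANSFORM:-, EMIT:P1(v=0,ok=F)] out:-; bubbles=1
Tick 5: [PARSE:-, VALIDATE:P3(v=2,ok=T), TRANSFORM:P2(v=0,ok=F), EMIT:-] out:P1(v=0); bubbles=2
Tick 6: [PARSE:-, VALIDATE:-, TRANSFORM:P3(v=10,ok=T), EMIT:P2(v=0,ok=F)] out:-; bubbles=2
Tick 7: [PARSE:-, VALIDATE:-, TRANSFORM:-, EMIT:P3(v=10,ok=T)] out:P2(v=0); bubbles=3
Tick 8: [PARSE:-, VALIDATE:-, TRANSFORM:-, EMIT:-] out:P3(v=10); bubbles=4
Total bubble-slots: 20

Answer: 20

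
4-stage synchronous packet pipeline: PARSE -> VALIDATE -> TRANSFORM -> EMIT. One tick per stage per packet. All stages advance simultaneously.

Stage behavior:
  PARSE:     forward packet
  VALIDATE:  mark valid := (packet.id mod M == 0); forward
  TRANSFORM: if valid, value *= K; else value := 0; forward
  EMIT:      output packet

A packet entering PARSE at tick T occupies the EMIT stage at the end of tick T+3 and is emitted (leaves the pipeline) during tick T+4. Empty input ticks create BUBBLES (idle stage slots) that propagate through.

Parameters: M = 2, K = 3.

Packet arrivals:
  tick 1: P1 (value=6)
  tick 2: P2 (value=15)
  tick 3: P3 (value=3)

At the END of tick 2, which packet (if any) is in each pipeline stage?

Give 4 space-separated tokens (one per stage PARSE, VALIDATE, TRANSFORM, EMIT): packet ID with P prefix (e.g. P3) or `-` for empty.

Answer: P2 P1 - -

Derivation:
Tick 1: [PARSE:P1(v=6,ok=F), VALIDATE:-, TRANSFORM:-, EMIT:-] out:-; in:P1
Tick 2: [PARSE:P2(v=15,ok=F), VALIDATE:P1(v=6,ok=F), TRANSFORM:-, EMIT:-] out:-; in:P2
At end of tick 2: ['P2', 'P1', '-', '-']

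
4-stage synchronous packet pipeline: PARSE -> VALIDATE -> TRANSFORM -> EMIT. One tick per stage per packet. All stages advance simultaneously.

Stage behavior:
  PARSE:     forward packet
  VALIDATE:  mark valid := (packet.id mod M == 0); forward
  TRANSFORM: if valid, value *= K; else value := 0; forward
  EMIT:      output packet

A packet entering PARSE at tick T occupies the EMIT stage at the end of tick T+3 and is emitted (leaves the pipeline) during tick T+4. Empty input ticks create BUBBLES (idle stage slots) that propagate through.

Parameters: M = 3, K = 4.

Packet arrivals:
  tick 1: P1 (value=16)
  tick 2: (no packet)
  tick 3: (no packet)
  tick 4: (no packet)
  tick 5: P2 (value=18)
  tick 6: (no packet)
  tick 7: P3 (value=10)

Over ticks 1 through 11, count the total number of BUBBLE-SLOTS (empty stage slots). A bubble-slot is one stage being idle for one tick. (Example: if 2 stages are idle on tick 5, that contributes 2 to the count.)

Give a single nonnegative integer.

Answer: 32

Derivation:
Tick 1: [PARSE:P1(v=16,ok=F), VALIDATE:-, TRANSFORM:-, EMIT:-] out:-; bubbles=3
Tick 2: [PARSE:-, VALIDATE:P1(v=16,ok=F), TRANSFORM:-, EMIT:-] out:-; bubbles=3
Tick 3: [PARSE:-, VALIDATE:-, TRANSFORM:P1(v=0,ok=F), EMIT:-] out:-; bubbles=3
Tick 4: [PARSE:-, VALIDATE:-, TRANSFORM:-, EMIT:P1(v=0,ok=F)] out:-; bubbles=3
Tick 5: [PARSE:P2(v=18,ok=F), VALIDATE:-, TRANSFORM:-, EMIT:-] out:P1(v=0); bubbles=3
Tick 6: [PARSE:-, VALIDATE:P2(v=18,ok=F), TRANSFORM:-, EMIT:-] out:-; bubbles=3
Tick 7: [PARSE:P3(v=10,ok=F), VALIDATE:-, TRANSFORM:P2(v=0,ok=F), EMIT:-] out:-; bubbles=2
Tick 8: [PARSE:-, VALIDATE:P3(v=10,ok=T), TRANSFORM:-, EMIT:P2(v=0,ok=F)] out:-; bubbles=2
Tick 9: [PARSE:-, VALIDATE:-, TRANSFORM:P3(v=40,ok=T), EMIT:-] out:P2(v=0); bubbles=3
Tick 10: [PARSE:-, VALIDATE:-, TRANSFORM:-, EMIT:P3(v=40,ok=T)] out:-; bubbles=3
Tick 11: [PARSE:-, VALIDATE:-, TRANSFORM:-, EMIT:-] out:P3(v=40); bubbles=4
Total bubble-slots: 32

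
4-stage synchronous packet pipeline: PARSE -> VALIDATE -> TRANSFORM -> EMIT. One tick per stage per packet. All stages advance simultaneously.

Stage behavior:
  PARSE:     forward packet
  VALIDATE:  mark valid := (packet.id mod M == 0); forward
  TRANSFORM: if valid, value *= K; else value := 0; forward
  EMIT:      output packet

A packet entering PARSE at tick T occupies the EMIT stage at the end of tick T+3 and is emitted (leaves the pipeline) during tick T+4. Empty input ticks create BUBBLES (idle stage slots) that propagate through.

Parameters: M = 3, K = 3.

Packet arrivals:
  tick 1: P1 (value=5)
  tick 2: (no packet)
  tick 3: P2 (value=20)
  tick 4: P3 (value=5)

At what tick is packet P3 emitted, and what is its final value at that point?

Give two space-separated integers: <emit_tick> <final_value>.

Tick 1: [PARSE:P1(v=5,ok=F), VALIDATE:-, TRANSFORM:-, EMIT:-] out:-; in:P1
Tick 2: [PARSE:-, VALIDATE:P1(v=5,ok=F), TRANSFORM:-, EMIT:-] out:-; in:-
Tick 3: [PARSE:P2(v=20,ok=F), VALIDATE:-, TRANSFORM:P1(v=0,ok=F), EMIT:-] out:-; in:P2
Tick 4: [PARSE:P3(v=5,ok=F), VALIDATE:P2(v=20,ok=F), TRANSFORM:-, EMIT:P1(v=0,ok=F)] out:-; in:P3
Tick 5: [PARSE:-, VALIDATE:P3(v=5,ok=T), TRANSFORM:P2(v=0,ok=F), EMIT:-] out:P1(v=0); in:-
Tick 6: [PARSE:-, VALIDATE:-, TRANSFORM:P3(v=15,ok=T), EMIT:P2(v=0,ok=F)] out:-; in:-
Tick 7: [PARSE:-, VALIDATE:-, TRANSFORM:-, EMIT:P3(v=15,ok=T)] out:P2(v=0); in:-
Tick 8: [PARSE:-, VALIDATE:-, TRANSFORM:-, EMIT:-] out:P3(v=15); in:-
P3: arrives tick 4, valid=True (id=3, id%3=0), emit tick 8, final value 15

Answer: 8 15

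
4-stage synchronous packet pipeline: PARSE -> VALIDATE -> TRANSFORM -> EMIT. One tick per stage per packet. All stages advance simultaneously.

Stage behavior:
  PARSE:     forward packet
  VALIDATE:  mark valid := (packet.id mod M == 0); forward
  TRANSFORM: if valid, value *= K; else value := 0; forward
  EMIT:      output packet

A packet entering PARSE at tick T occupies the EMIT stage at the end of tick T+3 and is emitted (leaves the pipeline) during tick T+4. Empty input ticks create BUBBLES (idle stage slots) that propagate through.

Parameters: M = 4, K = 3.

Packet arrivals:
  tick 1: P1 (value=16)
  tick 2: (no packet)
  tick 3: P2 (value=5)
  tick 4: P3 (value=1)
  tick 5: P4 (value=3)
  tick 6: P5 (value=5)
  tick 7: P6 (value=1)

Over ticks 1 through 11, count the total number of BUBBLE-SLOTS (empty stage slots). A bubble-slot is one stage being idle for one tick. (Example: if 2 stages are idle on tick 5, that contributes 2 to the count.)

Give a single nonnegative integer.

Tick 1: [PARSE:P1(v=16,ok=F), VALIDATE:-, TRANSFORM:-, EMIT:-] out:-; bubbles=3
Tick 2: [PARSE:-, VALIDATE:P1(v=16,ok=F), TRANSFORM:-, EMIT:-] out:-; bubbles=3
Tick 3: [PARSE:P2(v=5,ok=F), VALIDATE:-, TRANSFORM:P1(v=0,ok=F), EMIT:-] out:-; bubbles=2
Tick 4: [PARSE:P3(v=1,ok=F), VALIDATE:P2(v=5,ok=F), TRANSFORM:-, EMIT:P1(v=0,ok=F)] out:-; bubbles=1
Tick 5: [PARSE:P4(v=3,ok=F), VALIDATE:P3(v=1,ok=F), TRANSFORM:P2(v=0,ok=F), EMIT:-] out:P1(v=0); bubbles=1
Tick 6: [PARSE:P5(v=5,ok=F), VALIDATE:P4(v=3,ok=T), TRANSFORM:P3(v=0,ok=F), EMIT:P2(v=0,ok=F)] out:-; bubbles=0
Tick 7: [PARSE:P6(v=1,ok=F), VALIDATE:P5(v=5,ok=F), TRANSFORM:P4(v=9,ok=T), EMIT:P3(v=0,ok=F)] out:P2(v=0); bubbles=0
Tick 8: [PARSE:-, VALIDATE:P6(v=1,ok=F), TRANSFORM:P5(v=0,ok=F), EMIT:P4(v=9,ok=T)] out:P3(v=0); bubbles=1
Tick 9: [PARSE:-, VALIDATE:-, TRANSFORM:P6(v=0,ok=F), EMIT:P5(v=0,ok=F)] out:P4(v=9); bubbles=2
Tick 10: [PARSE:-, VALIDATE:-, TRANSFORM:-, EMIT:P6(v=0,ok=F)] out:P5(v=0); bubbles=3
Tick 11: [PARSE:-, VALIDATE:-, TRANSFORM:-, EMIT:-] out:P6(v=0); bubbles=4
Total bubble-slots: 20

Answer: 20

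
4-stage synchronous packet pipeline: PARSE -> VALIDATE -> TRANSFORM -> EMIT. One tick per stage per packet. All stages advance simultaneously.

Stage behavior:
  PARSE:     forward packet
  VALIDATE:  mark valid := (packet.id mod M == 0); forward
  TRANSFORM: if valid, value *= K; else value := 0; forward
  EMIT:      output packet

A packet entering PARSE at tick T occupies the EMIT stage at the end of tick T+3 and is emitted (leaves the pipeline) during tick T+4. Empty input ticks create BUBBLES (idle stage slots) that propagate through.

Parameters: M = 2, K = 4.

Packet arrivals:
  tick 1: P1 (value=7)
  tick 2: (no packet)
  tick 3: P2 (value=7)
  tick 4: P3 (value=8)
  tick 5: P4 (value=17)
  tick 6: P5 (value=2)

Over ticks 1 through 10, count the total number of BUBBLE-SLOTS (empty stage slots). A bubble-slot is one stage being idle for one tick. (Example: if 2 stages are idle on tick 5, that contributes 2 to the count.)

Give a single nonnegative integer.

Answer: 20

Derivation:
Tick 1: [PARSE:P1(v=7,ok=F), VALIDATE:-, TRANSFORM:-, EMIT:-] out:-; bubbles=3
Tick 2: [PARSE:-, VALIDATE:P1(v=7,ok=F), TRANSFORM:-, EMIT:-] out:-; bubbles=3
Tick 3: [PARSE:P2(v=7,ok=F), VALIDATE:-, TRANSFORM:P1(v=0,ok=F), EMIT:-] out:-; bubbles=2
Tick 4: [PARSE:P3(v=8,ok=F), VALIDATE:P2(v=7,ok=T), TRANSFORM:-, EMIT:P1(v=0,ok=F)] out:-; bubbles=1
Tick 5: [PARSE:P4(v=17,ok=F), VALIDATE:P3(v=8,ok=F), TRANSFORM:P2(v=28,ok=T), EMIT:-] out:P1(v=0); bubbles=1
Tick 6: [PARSE:P5(v=2,ok=F), VALIDATE:P4(v=17,ok=T), TRANSFORM:P3(v=0,ok=F), EMIT:P2(v=28,ok=T)] out:-; bubbles=0
Tick 7: [PARSE:-, VALIDATE:P5(v=2,ok=F), TRANSFORM:P4(v=68,ok=T), EMIT:P3(v=0,ok=F)] out:P2(v=28); bubbles=1
Tick 8: [PARSE:-, VALIDATE:-, TRANSFORM:P5(v=0,ok=F), EMIT:P4(v=68,ok=T)] out:P3(v=0); bubbles=2
Tick 9: [PARSE:-, VALIDATE:-, TRANSFORM:-, EMIT:P5(v=0,ok=F)] out:P4(v=68); bubbles=3
Tick 10: [PARSE:-, VALIDATE:-, TRANSFORM:-, EMIT:-] out:P5(v=0); bubbles=4
Total bubble-slots: 20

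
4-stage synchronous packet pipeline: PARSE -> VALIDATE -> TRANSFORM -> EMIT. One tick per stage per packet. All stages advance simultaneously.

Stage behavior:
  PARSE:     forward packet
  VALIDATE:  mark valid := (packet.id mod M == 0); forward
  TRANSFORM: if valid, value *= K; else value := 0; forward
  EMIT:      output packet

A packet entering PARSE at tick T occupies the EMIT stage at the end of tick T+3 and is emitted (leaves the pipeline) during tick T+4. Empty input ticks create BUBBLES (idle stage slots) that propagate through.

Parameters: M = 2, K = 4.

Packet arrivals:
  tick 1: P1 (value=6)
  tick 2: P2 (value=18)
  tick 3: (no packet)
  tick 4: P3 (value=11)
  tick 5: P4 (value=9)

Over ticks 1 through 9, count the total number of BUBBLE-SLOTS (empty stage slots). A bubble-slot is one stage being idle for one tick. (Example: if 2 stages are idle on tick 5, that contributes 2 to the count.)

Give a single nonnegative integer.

Answer: 20

Derivation:
Tick 1: [PARSE:P1(v=6,ok=F), VALIDATE:-, TRANSFORM:-, EMIT:-] out:-; bubbles=3
Tick 2: [PARSE:P2(v=18,ok=F), VALIDATE:P1(v=6,ok=F), TRANSFORM:-, EMIT:-] out:-; bubbles=2
Tick 3: [PARSE:-, VALIDATE:P2(v=18,ok=T), TRANSFORM:P1(v=0,ok=F), EMIT:-] out:-; bubbles=2
Tick 4: [PARSE:P3(v=11,ok=F), VALIDATE:-, TRANSFORM:P2(v=72,ok=T), EMIT:P1(v=0,ok=F)] out:-; bubbles=1
Tick 5: [PARSE:P4(v=9,ok=F), VALIDATE:P3(v=11,ok=F), TRANSFORM:-, EMIT:P2(v=72,ok=T)] out:P1(v=0); bubbles=1
Tick 6: [PARSE:-, VALIDATE:P4(v=9,ok=T), TRANSFORM:P3(v=0,ok=F), EMIT:-] out:P2(v=72); bubbles=2
Tick 7: [PARSE:-, VALIDATE:-, TRANSFORM:P4(v=36,ok=T), EMIT:P3(v=0,ok=F)] out:-; bubbles=2
Tick 8: [PARSE:-, VALIDATE:-, TRANSFORM:-, EMIT:P4(v=36,ok=T)] out:P3(v=0); bubbles=3
Tick 9: [PARSE:-, VALIDATE:-, TRANSFORM:-, EMIT:-] out:P4(v=36); bubbles=4
Total bubble-slots: 20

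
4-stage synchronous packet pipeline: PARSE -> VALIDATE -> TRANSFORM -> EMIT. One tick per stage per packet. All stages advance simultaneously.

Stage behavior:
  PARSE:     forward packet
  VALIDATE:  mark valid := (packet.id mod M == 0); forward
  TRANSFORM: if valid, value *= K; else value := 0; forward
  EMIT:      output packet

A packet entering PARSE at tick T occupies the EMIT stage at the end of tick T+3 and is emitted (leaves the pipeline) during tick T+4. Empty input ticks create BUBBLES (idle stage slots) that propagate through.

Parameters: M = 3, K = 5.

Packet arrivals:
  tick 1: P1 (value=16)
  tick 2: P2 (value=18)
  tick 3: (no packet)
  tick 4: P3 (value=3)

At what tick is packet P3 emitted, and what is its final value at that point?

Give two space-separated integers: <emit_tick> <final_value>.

Tick 1: [PARSE:P1(v=16,ok=F), VALIDATE:-, TRANSFORM:-, EMIT:-] out:-; in:P1
Tick 2: [PARSE:P2(v=18,ok=F), VALIDATE:P1(v=16,ok=F), TRANSFORM:-, EMIT:-] out:-; in:P2
Tick 3: [PARSE:-, VALIDATE:P2(v=18,ok=F), TRANSFORM:P1(v=0,ok=F), EMIT:-] out:-; in:-
Tick 4: [PARSE:P3(v=3,ok=F), VALIDATE:-, TRANSFORM:P2(v=0,ok=F), EMIT:P1(v=0,ok=F)] out:-; in:P3
Tick 5: [PARSE:-, VALIDATE:P3(v=3,ok=T), TRANSFORM:-, EMIT:P2(v=0,ok=F)] out:P1(v=0); in:-
Tick 6: [PARSE:-, VALIDATE:-, TRANSFORM:P3(v=15,ok=T), EMIT:-] out:P2(v=0); in:-
Tick 7: [PARSE:-, VALIDATE:-, TRANSFORM:-, EMIT:P3(v=15,ok=T)] out:-; in:-
Tick 8: [PARSE:-, VALIDATE:-, TRANSFORM:-, EMIT:-] out:P3(v=15); in:-
P3: arrives tick 4, valid=True (id=3, id%3=0), emit tick 8, final value 15

Answer: 8 15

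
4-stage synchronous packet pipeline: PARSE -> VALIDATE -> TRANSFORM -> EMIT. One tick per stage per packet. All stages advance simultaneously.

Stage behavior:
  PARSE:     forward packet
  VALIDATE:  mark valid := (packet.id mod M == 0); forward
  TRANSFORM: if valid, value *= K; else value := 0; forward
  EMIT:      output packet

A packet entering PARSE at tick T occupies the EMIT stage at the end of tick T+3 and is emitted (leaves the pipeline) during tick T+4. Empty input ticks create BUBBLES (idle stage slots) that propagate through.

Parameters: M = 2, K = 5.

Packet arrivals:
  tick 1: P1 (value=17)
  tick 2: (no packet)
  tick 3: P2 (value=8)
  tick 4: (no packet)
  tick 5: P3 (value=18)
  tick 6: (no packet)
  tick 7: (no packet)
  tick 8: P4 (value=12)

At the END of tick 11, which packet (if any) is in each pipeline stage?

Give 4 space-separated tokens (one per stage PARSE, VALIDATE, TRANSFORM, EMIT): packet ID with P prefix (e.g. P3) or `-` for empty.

Tick 1: [PARSE:P1(v=17,ok=F), VALIDATE:-, TRANSFORM:-, EMIT:-] out:-; in:P1
Tick 2: [PARSE:-, VALIDATE:P1(v=17,ok=F), TRANSFORM:-, EMIT:-] out:-; in:-
Tick 3: [PARSE:P2(v=8,ok=F), VALIDATE:-, TRANSFORM:P1(v=0,ok=F), EMIT:-] out:-; in:P2
Tick 4: [PARSE:-, VALIDATE:P2(v=8,ok=T), TRANSFORM:-, EMIT:P1(v=0,ok=F)] out:-; in:-
Tick 5: [PARSE:P3(v=18,ok=F), VALIDATE:-, TRANSFORM:P2(v=40,ok=T), EMIT:-] out:P1(v=0); in:P3
Tick 6: [PARSE:-, VALIDATE:P3(v=18,ok=F), TRANSFORM:-, EMIT:P2(v=40,ok=T)] out:-; in:-
Tick 7: [PARSE:-, VALIDATE:-, TRANSFORM:P3(v=0,ok=F), EMIT:-] out:P2(v=40); in:-
Tick 8: [PARSE:P4(v=12,ok=F), VALIDATE:-, TRANSFORM:-, EMIT:P3(v=0,ok=F)] out:-; in:P4
Tick 9: [PARSE:-, VALIDATE:P4(v=12,ok=T), TRANSFORM:-, EMIT:-] out:P3(v=0); in:-
Tick 10: [PARSE:-, VALIDATE:-, TRANSFORM:P4(v=60,ok=T), EMIT:-] out:-; in:-
Tick 11: [PARSE:-, VALIDATE:-, TRANSFORM:-, EMIT:P4(v=60,ok=T)] out:-; in:-
At end of tick 11: ['-', '-', '-', 'P4']

Answer: - - - P4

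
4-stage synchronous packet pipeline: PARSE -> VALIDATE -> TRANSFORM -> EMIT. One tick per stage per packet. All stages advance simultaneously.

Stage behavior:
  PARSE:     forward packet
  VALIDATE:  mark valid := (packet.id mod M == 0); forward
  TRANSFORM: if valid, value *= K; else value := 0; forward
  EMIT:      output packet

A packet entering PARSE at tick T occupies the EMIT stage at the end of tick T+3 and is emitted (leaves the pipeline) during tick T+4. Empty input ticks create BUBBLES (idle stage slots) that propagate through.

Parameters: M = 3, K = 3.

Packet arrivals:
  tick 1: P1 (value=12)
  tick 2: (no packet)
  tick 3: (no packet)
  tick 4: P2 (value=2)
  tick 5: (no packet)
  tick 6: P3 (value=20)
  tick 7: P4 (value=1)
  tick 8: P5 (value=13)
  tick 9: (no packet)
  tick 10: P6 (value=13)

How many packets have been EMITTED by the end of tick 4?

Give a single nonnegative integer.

Answer: 0

Derivation:
Tick 1: [PARSE:P1(v=12,ok=F), VALIDATE:-, TRANSFORM:-, EMIT:-] out:-; in:P1
Tick 2: [PARSE:-, VALIDATE:P1(v=12,ok=F), TRANSFORM:-, EMIT:-] out:-; in:-
Tick 3: [PARSE:-, VALIDATE:-, TRANSFORM:P1(v=0,ok=F), EMIT:-] out:-; in:-
Tick 4: [PARSE:P2(v=2,ok=F), VALIDATE:-, TRANSFORM:-, EMIT:P1(v=0,ok=F)] out:-; in:P2
Emitted by tick 4: []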